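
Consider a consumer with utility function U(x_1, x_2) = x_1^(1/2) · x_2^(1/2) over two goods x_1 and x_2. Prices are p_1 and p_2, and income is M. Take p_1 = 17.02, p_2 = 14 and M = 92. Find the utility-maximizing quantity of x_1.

MU_x_1/MU_x_2 = (0.5·x_2)/(0.5·x_1); tangency sets this equal to p_1/p_2.
Rearranging, p_2·x_2 = p_1·x_1. Substituting into the budget gives p_1·x_1·(1 + 1) = M.
Demand: x_1*(p_1,p_2,M) = 0.5·M/p_1 and x_2* = 0.5·M/p_2.
At p_1=17.02, p_2=14, M=92: x_1* = 0.5·92/17.02 = 2.7027.

x_1* = 2.7027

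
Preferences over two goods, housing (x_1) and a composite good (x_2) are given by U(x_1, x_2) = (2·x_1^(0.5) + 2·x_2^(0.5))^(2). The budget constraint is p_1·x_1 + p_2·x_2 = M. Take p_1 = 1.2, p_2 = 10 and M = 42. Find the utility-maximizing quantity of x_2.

From the CES first-order condition, (x_2/x_1)^(0.5) = p_1/p_2.
Solve for the ratio: x_2/x_1 = [p_1/p_2]^(2).
Substitute x_2 = (x_2/x_1)·x_1 into the budget: x_1* = M/(p_1 + p_2·(x_2/x_1)).
Numerically x_2/x_1 = 0.0144, so x_1* = 42/(1.2 + 10·0.0144) = 31.25 and x_2* = 0.0144·31.25 = 0.45.

x_2* = 0.45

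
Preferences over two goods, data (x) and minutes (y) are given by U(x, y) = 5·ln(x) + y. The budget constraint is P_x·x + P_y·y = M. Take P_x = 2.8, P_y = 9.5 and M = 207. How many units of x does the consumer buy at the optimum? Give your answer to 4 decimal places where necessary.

At the given prices: x* = 5·9.5/2.8 = 16.9643.

x* = 16.9643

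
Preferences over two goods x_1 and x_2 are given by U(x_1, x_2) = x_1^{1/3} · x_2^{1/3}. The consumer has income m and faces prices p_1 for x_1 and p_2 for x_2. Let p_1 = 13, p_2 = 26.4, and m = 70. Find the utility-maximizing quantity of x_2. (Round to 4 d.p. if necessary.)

MU_x_1/MU_x_2 = (1/3·x_2)/(1/3·x_1); tangency sets this equal to p_1/p_2.
So 1/3·p_2·x_2 = 1/3·p_1·x_1; combined with the budget, a share 0.5 of income goes to x_1.
Demand: x_1*(p_1,p_2,m) = 0.5·m/p_1 and x_2* = 0.5·m/p_2.
At p_1=13, p_2=26.4, m=70: x_2* = 0.5·70/26.4 = 1.3258.

x_2* = 1.3258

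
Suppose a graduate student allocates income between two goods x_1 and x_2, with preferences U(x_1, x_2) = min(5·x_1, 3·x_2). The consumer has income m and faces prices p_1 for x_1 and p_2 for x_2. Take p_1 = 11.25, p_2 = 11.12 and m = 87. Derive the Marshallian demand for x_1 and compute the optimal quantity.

x_1* = 2.9211

With perfect complements, no substitution: consume in ratio x_1:x_2 = 3:5.
Budget: p_1·x_1 + p_2·(5/3)·x_1 = m, so (3·p_1 + 5·p_2)·x_1 = 3·m.
Demand: x_1*(p_1,p_2,m) = 3·m/(3·p_1 + 5·p_2), x_2* = 5·m/(3·p_1 + 5·p_2).
Here 3·11.25 + 5·11.12 = 89.35, giving x_1* = 2.9211.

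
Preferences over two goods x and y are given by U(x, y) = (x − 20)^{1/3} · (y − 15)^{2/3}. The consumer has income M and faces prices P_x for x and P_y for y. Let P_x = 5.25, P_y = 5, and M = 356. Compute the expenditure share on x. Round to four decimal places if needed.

share on x = 0.4597

Discretionary income = 356 − 20·5.25 − 15·5 = 176; x* = 20 + 1/3·176/5.25 = 31.1746; y* = 15 + 2/3·176/5 = 38.4667.
Expenditure on x: 5.25·31.1746 = 163.6667; share = 0.4597.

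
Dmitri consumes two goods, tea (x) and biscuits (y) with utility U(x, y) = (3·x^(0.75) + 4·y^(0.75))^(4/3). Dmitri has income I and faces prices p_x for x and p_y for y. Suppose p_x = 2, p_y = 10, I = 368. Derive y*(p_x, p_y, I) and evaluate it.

From the CES first-order condition, (3/4)·(y/x)^(0.25) = p_x/p_y.
Hence y/x = ((4/3)·p_x/p_y)^(1/(0.25)), i.e. raised to the 4 power.
Substitute y = (y/x)·x into the budget: x* = I/(p_x + p_y·(y/x)).
Numerically y/x = 0.005057, so x* = 368/(2 + 10·0.005057) = 179.4625 and y* = 0.005057·179.4625 = 0.9075.

y* = 0.9075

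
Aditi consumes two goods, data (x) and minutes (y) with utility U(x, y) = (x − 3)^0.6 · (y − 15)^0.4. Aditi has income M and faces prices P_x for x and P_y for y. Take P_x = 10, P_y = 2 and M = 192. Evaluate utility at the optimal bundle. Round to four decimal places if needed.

V = 12.8197

MRS = (3/2)·(y−15)/(x−3). Tangency with P_x/P_y gives y−15 = (2/3)·(P_x/P_y)·(x−3).
After buying the subsistence bundle (3, 15), a share 0.6 of the remaining income goes to x: x* = 3 + 0.6·(M − 3P_x − 15P_y)/P_x.
Discretionary income = 192 − 3·10 − 15·2 = 132; x* = 3 + 0.6·132/10 = 10.92; y* = 15 + 0.4·132/2 = 41.4.
Utility at the optimum: U(10.92, 41.4) = 12.8197.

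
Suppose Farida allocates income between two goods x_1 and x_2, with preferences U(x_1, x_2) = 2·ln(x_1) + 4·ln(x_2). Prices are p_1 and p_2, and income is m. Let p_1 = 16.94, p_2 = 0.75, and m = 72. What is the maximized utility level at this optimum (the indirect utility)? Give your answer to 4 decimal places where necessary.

V = 17.3323

Demand: x_1*(p_1,p_2,m) = 1/3·m/p_1 and x_2* = 2/3·m/p_2.
At p_1=16.94, p_2=0.75, m=72: x_1* = 1/3·72/16.94 = 1.4168, x_2* = 64.
Utility at the optimum: U(1.4168, 64) = 17.3323.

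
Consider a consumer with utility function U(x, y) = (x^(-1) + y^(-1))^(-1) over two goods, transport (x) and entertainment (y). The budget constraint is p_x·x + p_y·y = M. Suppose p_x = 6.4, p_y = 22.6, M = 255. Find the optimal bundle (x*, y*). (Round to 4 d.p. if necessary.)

MU_x ∝ x^(-2), MU_y ∝ y^(-2), so MRS = (y/x)^(2) = p_x/p_y.
Hence y/x = (p_x/p_y)^(1/(2)), i.e. raised to the 0.5 power.
Substitute y = (y/x)·x into the budget: x* = M/(p_x + p_y·(y/x)).
Numerically y/x = 0.532152, so x* = 255/(6.4 + 22.6·0.532152) = 13.8387 and y* = 0.532152·13.8387 = 7.3643.

x* = 13.8387, y* = 7.3643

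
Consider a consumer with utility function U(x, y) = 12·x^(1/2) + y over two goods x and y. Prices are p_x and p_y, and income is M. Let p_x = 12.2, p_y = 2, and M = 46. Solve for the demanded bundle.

x* = 0.9675, y* = 17.0984

Utility is quasi-linear in y; the FOC for x is 6/√x = p_x/p_y.
Thus x* = (6·p_y/p_x)² — independent of M — with the rest of income spent on y.
Plugging in: x* = (6·2/12.2)² = 0.9675, y* = 17.0984.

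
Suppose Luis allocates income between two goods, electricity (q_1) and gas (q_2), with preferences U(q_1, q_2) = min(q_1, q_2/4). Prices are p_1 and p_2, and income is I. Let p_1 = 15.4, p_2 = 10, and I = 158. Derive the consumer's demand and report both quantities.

Demand: q_1*(p_1,p_2,I) = I/(p_1 + 4·p_2), q_2* = 4·I/(p_1 + 4·p_2).
Here 15.4 + 4·10 = 55.4, giving q_1* = 2.852 and q_2* = 11.4079.

q_1* = 2.852, q_2* = 11.4079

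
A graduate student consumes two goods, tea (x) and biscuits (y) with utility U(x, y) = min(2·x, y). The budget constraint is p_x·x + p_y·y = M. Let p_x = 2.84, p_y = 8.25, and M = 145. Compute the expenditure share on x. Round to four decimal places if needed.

share on x = 0.1468

Here 2.84 + 2·8.25 = 19.34, giving x* = 7.4974 and y* = 14.9948.
Expenditure on x: 2.84·7.4974 = 21.2927; share = 0.1468.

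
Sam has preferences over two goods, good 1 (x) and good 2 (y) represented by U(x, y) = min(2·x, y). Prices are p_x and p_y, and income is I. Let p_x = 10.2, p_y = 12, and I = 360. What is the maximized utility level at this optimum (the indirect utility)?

With perfect complements, no substitution: consume in ratio x:y = 1:2.
Budget: p_x·x + p_y·2·x = I, so (p_x + 2·p_y)·x = I.
Demand: x*(p_x,p_y,I) = I/(p_x + 2·p_y), y* = 2·I/(p_x + 2·p_y).
Here 10.2 + 2·12 = 34.2, giving x* = 10.5263 and y* = 21.0526.
Utility at the optimum: U(10.5263, 21.0526) = 21.0526.

V = 21.0526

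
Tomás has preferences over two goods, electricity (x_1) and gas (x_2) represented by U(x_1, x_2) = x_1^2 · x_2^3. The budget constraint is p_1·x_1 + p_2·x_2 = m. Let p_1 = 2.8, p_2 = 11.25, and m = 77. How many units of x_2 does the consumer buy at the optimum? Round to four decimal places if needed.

MU_x_1/MU_x_2 = (2·x_2)/(3·x_1); tangency sets this equal to p_1/p_2.
So 2·p_2·x_2 = 3·p_1·x_1; combined with the budget, a share 0.4 of income goes to x_1.
Demand: x_1*(p_1,p_2,m) = 0.4·m/p_1 and x_2* = 0.6·m/p_2.
At p_1=2.8, p_2=11.25, m=77: x_2* = 0.6·77/11.25 = 4.1067.

x_2* = 4.1067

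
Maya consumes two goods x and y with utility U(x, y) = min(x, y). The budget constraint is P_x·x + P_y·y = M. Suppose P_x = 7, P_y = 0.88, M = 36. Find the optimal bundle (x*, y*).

x* = 4.5685, y* = 4.5685

Here 7 + 0.88 = 7.88, giving x* = 4.5685 and y* = 4.5685.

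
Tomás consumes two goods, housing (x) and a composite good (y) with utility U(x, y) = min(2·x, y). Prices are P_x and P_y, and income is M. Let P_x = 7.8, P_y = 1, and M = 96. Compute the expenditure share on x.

Here 7.8 + 2·1 = 9.8, giving x* = 9.7959 and y* = 19.5918.
Expenditure on x: 7.8·9.7959 = 76.4082; share = 0.7959.

share on x = 0.7959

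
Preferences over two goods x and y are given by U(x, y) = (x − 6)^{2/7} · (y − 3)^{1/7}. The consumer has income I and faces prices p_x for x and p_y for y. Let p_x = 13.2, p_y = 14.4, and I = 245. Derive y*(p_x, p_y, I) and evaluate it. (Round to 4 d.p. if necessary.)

MRS = 2·(y−3)/(x−6). Tangency with p_x/p_y gives y−3 = (1/2)·(p_x/p_y)·(x−6).
Substituting into the budget: x* = 6 + 2/3·(I − 6·p_x − 3·p_y)/p_x, and y* = 3 + 1/3·(…)/p_y.
Discretionary income = 245 − 6·13.2 − 3·14.4 = 122.6; y* = 3 + 1/3·122.6/14.4 = 5.838.

y* = 5.838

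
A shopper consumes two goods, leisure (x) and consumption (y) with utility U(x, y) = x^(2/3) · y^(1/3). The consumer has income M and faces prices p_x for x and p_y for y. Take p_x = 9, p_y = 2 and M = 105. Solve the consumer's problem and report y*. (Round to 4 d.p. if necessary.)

MU_x/MU_y = (2/3·y)/(1/3·x); tangency sets this equal to p_x/p_y.
So 2/3·p_y·y = 1/3·p_x·x; combined with the budget, a share 2/3 of income goes to x.
Demand: x*(p_x,p_y,M) = 2/3·M/p_x and y* = 1/3·M/p_y.
At p_x=9, p_y=2, M=105: y* = 1/3·105/2 = 17.5.

y* = 17.5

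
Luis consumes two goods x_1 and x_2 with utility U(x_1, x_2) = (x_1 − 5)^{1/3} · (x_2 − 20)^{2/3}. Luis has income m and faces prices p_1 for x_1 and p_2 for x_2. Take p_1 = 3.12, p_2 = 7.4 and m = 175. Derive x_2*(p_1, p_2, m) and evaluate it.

x_2* = 21.027

MRS = (1/2)·(x_2−20)/(x_1−5). Tangency with p_1/p_2 gives x_2−20 = 2·(p_1/p_2)·(x_1−5).
After buying the subsistence bundle (5, 20), a share 1/3 of the remaining income goes to x_1: x_1* = 5 + 1/3·(m − 5p_1 − 20p_2)/p_1.
Discretionary income = 175 − 5·3.12 − 20·7.4 = 11.4; x_2* = 20 + 2/3·11.4/7.4 = 21.027.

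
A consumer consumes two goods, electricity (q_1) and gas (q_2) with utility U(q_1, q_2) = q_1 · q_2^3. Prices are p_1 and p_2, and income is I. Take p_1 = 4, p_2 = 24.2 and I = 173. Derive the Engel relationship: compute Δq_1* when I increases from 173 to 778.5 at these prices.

MU_q_1/MU_q_2 = (q_2)/(3·q_1); tangency sets this equal to p_1/p_2.
So p_2·q_2 = 3·p_1·q_1; combined with the budget, a share 0.25 of income goes to q_1.
Demand: q_1*(p_1,p_2,I) = 0.25·I/p_1 and q_2* = 0.75·I/p_2.
At p_1=4, p_2=24.2, I=173: q_1* = 0.25·173/4 = 10.8125.
At I' = 778.5: q_1* = 48.6562. Change: 48.6562 − 10.8125 = 37.8438.

Δq_1* = 37.8438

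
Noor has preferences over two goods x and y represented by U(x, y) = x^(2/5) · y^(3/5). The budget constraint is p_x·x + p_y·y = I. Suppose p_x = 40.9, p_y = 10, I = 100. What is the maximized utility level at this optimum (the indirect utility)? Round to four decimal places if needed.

Tangency: MRS = (2/3)·y/x = p_x/p_y.
So 0.4·p_y·y = 0.6·p_x·x; combined with the budget, a share 0.4 of income goes to x.
Demand: x*(p_x,p_y,I) = 0.4·I/p_x and y* = 0.6·I/p_y.
At p_x=40.9, p_y=10, I=100: x* = 0.4·100/40.9 = 0.978, y* = 6.
Utility at the optimum: U(0.978, 6) = 2.9042.

V = 2.9042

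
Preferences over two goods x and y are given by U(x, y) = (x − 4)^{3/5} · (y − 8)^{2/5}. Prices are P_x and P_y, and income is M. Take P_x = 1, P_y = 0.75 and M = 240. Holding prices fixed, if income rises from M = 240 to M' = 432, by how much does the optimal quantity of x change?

Δx* = 115.2

Discretionary income = 240 − 4·1 − 8·0.75 = 230; x* = 4 + 0.6·230/1 = 142.
At M' = 432: x* = 257.2. Change: 257.2 − 142 = 115.2.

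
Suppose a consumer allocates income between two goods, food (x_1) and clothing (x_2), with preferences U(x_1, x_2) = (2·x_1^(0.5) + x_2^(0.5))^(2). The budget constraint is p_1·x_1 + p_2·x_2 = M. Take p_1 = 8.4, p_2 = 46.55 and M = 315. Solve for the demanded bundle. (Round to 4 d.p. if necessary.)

Numerically x_2/x_1 = 0.008141, so x_1* = 315/(8.4 + 46.55·0.008141) = 35.8813 and x_2* = 0.008141·35.8813 = 0.2921.

x_1* = 35.8813, x_2* = 0.2921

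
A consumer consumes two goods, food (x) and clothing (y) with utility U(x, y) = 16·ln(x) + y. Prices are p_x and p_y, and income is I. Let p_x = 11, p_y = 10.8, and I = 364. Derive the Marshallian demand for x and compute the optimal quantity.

x* = 15.7091

Set MRS = p_x/p_y: (16/x)/1 = p_x/p_y.
So x*(p_x,p_y) = 16·p_y/p_x, independent of income; and y* = (I − 16·p_y)/p_y.
At the given prices: x* = 16·10.8/11 = 15.7091.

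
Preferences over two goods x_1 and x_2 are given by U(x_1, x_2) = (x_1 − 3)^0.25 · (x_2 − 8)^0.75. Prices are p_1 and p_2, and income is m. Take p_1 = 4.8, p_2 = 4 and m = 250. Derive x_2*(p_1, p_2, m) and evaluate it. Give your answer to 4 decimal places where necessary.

x_2* = 46.175

Let x_1' = x_1−3, x_2' = x_2−8. MRS = (1/3)·x_2'/x_1' = p_1/p_2.
Substituting into the budget: x_1* = 3 + 0.25·(m − 3·p_1 − 8·p_2)/p_1, and x_2* = 8 + 0.75·(…)/p_2.
Discretionary income = 250 − 3·4.8 − 8·4 = 203.6; x_2* = 8 + 0.75·203.6/4 = 46.175.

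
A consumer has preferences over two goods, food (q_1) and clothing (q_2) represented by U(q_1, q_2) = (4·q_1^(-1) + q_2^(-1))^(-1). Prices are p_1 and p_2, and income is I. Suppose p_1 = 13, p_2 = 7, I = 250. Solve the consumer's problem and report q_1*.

From the CES first-order condition, 4·(q_2/q_1)^(2) = p_1/p_2.
Solve for the ratio: q_2/q_1 = [(1/4)·p_1/p_2]^(0.5).
With the ratio pinned down, the budget gives q_1* = I/(p_1 + p_2·(q_2/q_1)) and q_2* = (q_2/q_1)·q_1*.
Numerically q_2/q_1 = 0.681385, so q_1* = 250/(13 + 7·0.681385) = 14.0689.

q_1* = 14.0689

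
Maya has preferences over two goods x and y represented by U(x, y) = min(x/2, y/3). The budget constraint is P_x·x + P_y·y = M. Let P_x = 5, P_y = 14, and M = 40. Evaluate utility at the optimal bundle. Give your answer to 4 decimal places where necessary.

Demand: x*(P_x,P_y,M) = 2·M/(2·P_x + 3·P_y), y* = 3·M/(2·P_x + 3·P_y).
Here 2·5 + 3·14 = 52, giving x* = 1.5385 and y* = 2.3077.
Utility at the optimum: U(1.5385, 2.3077) = 0.7692.

V = 0.7692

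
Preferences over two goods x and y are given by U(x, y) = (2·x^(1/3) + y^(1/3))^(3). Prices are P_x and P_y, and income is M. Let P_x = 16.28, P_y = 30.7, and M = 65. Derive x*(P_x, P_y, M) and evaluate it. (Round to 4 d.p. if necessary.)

x* = 3.1751

Numerically y/x = 0.13653, so x* = 65/(16.28 + 30.7·0.13653) = 3.1751.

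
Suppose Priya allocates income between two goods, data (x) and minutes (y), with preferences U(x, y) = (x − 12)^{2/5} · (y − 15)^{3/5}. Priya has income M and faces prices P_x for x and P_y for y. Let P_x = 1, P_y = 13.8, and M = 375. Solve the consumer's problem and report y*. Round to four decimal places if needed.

y* = 21.7826

Let x' = x−12, y' = y−15. MRS = (2/3)·y'/x' = P_x/P_y.
After buying the subsistence bundle (12, 15), a share 0.4 of the remaining income goes to x: x* = 12 + 0.4·(M − 12P_x − 15P_y)/P_x.
Discretionary income = 375 − 12·1 − 15·13.8 = 156; y* = 15 + 0.6·156/13.8 = 21.7826.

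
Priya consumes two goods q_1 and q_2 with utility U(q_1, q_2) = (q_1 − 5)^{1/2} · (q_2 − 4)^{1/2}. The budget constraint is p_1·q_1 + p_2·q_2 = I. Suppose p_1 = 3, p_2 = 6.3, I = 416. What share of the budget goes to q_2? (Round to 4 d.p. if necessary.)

Discretionary income = 416 − 5·3 − 4·6.3 = 375.8; q_1* = 5 + 0.5·375.8/3 = 67.6333; q_2* = 4 + 0.5·375.8/6.3 = 33.8254.
Expenditure on q_2: 6.3·33.8254 = 213.1; share = 0.5123.

share on q_2 = 0.5123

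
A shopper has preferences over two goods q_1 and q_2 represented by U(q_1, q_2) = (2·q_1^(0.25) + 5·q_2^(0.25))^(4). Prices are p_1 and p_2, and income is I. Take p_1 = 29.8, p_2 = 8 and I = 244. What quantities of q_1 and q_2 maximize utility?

MRS = MU_q_1/MU_q_2 = (2/5)·(q_2/q_1)^(0.75). Set equal to p_1/p_2.
Solve for the ratio: q_2/q_1 = [(5/2)·p_1/p_2]^(4/3).
With the ratio pinned down, the budget gives q_1* = I/(p_1 + p_2·(q_2/q_1)) and q_2* = (q_2/q_1)·q_1*.
Numerically q_2/q_1 = 19.592433, so q_1* = 244/(29.8 + 8·19.592433) = 1.308 and q_2* = 19.592433·1.308 = 25.6276.

q_1* = 1.308, q_2* = 25.6276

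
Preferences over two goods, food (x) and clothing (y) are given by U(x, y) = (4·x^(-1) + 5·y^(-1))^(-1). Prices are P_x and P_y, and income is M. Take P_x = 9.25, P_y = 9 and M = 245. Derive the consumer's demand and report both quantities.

x* = 12.5957, y* = 14.2767

From the CES first-order condition, (4/5)·(y/x)^(2) = P_x/P_y.
Hence y/x = ((5/4)·P_x/P_y)^(1/(2)), i.e. raised to the 0.5 power.
Substitute y = (y/x)·x into the budget: x* = M/(P_x + P_y·(y/x)).
Numerically y/x = 1.133456, so x* = 245/(9.25 + 9·1.133456) = 12.5957 and y* = 1.133456·12.5957 = 14.2767.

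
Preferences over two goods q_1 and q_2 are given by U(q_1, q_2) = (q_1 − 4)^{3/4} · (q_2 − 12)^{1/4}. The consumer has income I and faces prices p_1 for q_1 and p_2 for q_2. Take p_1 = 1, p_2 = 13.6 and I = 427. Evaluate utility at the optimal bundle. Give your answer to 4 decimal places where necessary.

This is Cobb-Douglas in (q_1−4, q_2−12): tangency gives 0.75·p_2·(q_2−12) = 0.25·p_1·(q_1−4).
Substituting into the budget: q_1* = 4 + 0.75·(I − 4·p_1 − 12·p_2)/p_1, and q_2* = 12 + 0.25·(…)/p_2.
Discretionary income = 427 − 4·1 − 12·13.6 = 259.8; q_1* = 4 + 0.75·259.8/1 = 198.85; q_2* = 12 + 0.25·259.8/13.6 = 16.7757.
Utility at the optimum: U(198.85, 16.7757) = 77.0966.

V = 77.0966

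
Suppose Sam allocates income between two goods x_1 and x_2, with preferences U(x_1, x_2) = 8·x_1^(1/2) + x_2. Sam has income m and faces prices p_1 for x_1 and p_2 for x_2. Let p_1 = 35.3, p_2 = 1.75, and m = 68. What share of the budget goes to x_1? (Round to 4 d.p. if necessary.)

share on x_1 = 0.0204

Utility is quasi-linear in x_2; the FOC for x_1 is 4/√x_1 = p_1/p_2.
Solve: √x_1 = 4·p_2/p_1, so x_1*(p_1,p_2) = (4·p_2/p_1)², and x_2* = (m − p_1·x_1*)/p_2.
Plugging in: x_1* = (4·1.75/35.3)² = 0.0393, x_2* = 38.0639.
Expenditure on x_1: 35.3·0.0393 = 1.3881; share = 0.0204.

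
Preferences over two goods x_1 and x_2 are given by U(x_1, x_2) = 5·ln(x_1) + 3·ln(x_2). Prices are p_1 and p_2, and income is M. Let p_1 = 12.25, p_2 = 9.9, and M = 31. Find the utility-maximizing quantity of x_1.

x_1* = 1.5816

At p_1=12.25, p_2=9.9, M=31: x_1* = 0.625·31/12.25 = 1.5816.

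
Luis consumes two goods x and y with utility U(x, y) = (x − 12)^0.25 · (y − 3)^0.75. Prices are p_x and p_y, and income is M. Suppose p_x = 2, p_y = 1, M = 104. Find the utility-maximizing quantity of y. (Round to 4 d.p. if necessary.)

Discretionary income = 104 − 12·2 − 3·1 = 77; y* = 3 + 0.75·77/1 = 60.75.

y* = 60.75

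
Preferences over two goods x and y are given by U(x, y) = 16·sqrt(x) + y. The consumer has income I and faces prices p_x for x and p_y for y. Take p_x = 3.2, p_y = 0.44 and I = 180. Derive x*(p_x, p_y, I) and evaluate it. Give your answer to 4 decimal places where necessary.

MU_x = 8/√x, MU_y = 1. Tangency: 8/√x = p_x/p_y.
Solve: √x = 8·p_y/p_x, so x*(p_x,p_y) = (8·p_y/p_x)², and y* = (I − p_x·x*)/p_y.
Plugging in: x* = (8·0.44/3.2)² = 1.21.

x* = 1.21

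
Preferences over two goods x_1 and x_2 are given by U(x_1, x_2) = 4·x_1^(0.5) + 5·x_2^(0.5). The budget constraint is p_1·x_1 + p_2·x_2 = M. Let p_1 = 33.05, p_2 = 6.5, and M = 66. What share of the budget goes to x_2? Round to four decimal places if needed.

MU_x_1 ∝ 4·x_1^(-0.5), MU_x_2 ∝ 5·x_2^(-0.5), so MRS = (4/5)·(x_2/x_1)^(0.5) = p_1/p_2.
Solve for the ratio: x_2/x_1 = [(5/4)·p_1/p_2]^(2).
With the ratio pinned down, the budget gives x_1* = M/(p_1 + p_2·(x_2/x_1)) and x_2* = (x_2/x_1)·x_1*.
Numerically x_2/x_1 = 40.395803, so x_1* = 66/(33.05 + 6.5·40.395803) = 0.2233 and x_2* = 40.395803·0.2233 = 9.0187.
Expenditure on x_2: 6.5·9.0187 = 58.6213; share = 0.8882.

share on x_2 = 0.8882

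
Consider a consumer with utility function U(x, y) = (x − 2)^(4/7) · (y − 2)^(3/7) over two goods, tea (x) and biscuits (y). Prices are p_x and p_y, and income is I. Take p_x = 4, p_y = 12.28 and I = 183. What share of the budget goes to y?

MRS = (4/3)·(y−2)/(x−2). Tangency with p_x/p_y gives y−2 = (3/4)·(p_x/p_y)·(x−2).
After buying the subsistence bundle (2, 2), a share 4/7 of the remaining income goes to x: x* = 2 + 4/7·(I − 2p_x − 2p_y)/p_x.
Discretionary income = 183 − 2·4 − 2·12.28 = 150.44; x* = 2 + 4/7·150.44/4 = 23.4914; y* = 2 + 3/7·150.44/12.28 = 7.2503.
Expenditure on y: 12.28·7.2503 = 89.0343; share = 0.4865.

share on y = 0.4865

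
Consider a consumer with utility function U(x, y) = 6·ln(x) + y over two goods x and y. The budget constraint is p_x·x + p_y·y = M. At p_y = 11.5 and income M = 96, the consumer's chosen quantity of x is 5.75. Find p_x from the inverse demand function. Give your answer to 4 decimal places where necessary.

Set MRS = p_x/p_y: (6/x)/1 = p_x/p_y.
So x*(p_x,p_y) = 6·p_y/p_x, independent of income; and y* = (M − 6·p_y)/p_y.
Set x* = 5.75 in the demand function and solve for p_x: p_x = 12.

p_x = 12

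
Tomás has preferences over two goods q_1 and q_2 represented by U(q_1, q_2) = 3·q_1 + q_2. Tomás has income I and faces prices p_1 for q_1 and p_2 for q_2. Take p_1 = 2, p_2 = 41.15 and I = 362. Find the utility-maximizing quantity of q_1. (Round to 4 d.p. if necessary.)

Linear utility — the consumer picks whichever good has higher MU/price: 3/2 = 1.5 vs 1/41.15 = 0.0243.
q_1 gives more utility per dollar, so spend all income on q_1: q_1* = I/p_1, q_2* = 0.
Numerically: q_1* = 181, q_2* = 0.

q_1* = 181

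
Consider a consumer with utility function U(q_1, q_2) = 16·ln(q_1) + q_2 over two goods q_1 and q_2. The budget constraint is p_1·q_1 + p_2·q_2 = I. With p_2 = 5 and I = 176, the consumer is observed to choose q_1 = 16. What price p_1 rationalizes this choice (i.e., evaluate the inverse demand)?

p_1 = 5

MU_q_1 = 16/q_1, MU_q_2 = 1. Tangency: 16/q_1 = p_1/p_2.
So q_1*(p_1,p_2) = 16·p_2/p_1, independent of income; and q_2* = (I − 16·p_2)/p_2.
Set q_1* = 16 in the demand function and solve for p_1: p_1 = 5.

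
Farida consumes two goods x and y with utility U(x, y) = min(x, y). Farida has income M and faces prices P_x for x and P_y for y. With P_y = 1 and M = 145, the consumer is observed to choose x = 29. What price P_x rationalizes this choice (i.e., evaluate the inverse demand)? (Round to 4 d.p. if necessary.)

P_x = 4

With perfect complements, no substitution: consume in ratio x:y = 1:1.
Budget: P_x·x + P_y·x = M, so (P_x + P_y)·x = M.
Demand: x*(P_x,P_y,M) = M/(P_x + P_y), y* = M/(P_x + P_y).
Set x* = 29 in the demand function and solve for P_x: P_x = 4.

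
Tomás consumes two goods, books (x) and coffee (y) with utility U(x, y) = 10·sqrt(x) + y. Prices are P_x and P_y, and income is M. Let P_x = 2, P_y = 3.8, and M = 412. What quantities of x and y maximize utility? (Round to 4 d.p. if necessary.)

x* = 90.25, y* = 60.9211

Thus x* = (5·P_y/P_x)² — independent of M — with the rest of income spent on y.
Plugging in: x* = (5·3.8/2)² = 90.25, y* = 60.9211.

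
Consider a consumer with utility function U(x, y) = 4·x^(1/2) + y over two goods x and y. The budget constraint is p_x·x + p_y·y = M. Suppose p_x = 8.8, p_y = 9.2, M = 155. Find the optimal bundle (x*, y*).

x* = 4.3719, y* = 12.666

Solve: √x = 2·p_y/p_x, so x*(p_x,p_y) = (2·p_y/p_x)², and y* = (M − p_x·x*)/p_y.
Plugging in: x* = (2·9.2/8.8)² = 4.3719, y* = 12.666.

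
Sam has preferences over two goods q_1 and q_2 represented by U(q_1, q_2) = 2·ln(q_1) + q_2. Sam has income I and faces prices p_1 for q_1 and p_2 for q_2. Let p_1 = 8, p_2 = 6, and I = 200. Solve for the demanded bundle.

Set MRS = p_1/p_2: (2/q_1)/1 = p_1/p_2.
So q_1*(p_1,p_2) = 2·p_2/p_1, independent of income; and q_2* = (I − 2·p_2)/p_2.
At the given prices: q_1* = 2·6/8 = 1.5, and q_2* = 31.3333.

q_1* = 1.5, q_2* = 31.3333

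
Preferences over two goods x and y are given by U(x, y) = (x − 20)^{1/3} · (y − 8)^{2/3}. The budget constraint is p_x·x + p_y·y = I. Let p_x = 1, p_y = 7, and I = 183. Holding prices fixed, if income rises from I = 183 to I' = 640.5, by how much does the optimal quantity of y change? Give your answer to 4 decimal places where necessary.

Let x' = x−20, y' = y−8. MRS = (1/2)·y'/x' = p_x/p_y.
After buying the subsistence bundle (20, 8), a share 1/3 of the remaining income goes to x: x* = 20 + 1/3·(I − 20p_x − 8p_y)/p_x.
Discretionary income = 183 − 20·1 − 8·7 = 107; y* = 8 + 2/3·107/7 = 18.1905.
At I' = 640.5: y* = 61.7619. Change: 61.7619 − 18.1905 = 43.5714.

Δy* = 43.5714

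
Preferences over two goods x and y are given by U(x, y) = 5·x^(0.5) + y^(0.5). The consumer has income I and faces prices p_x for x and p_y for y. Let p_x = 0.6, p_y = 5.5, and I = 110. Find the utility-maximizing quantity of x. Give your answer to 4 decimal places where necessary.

Numerically y/x = 0.000476, so x* = 110/(0.6 + 5.5·0.000476) = 182.5368.

x* = 182.5368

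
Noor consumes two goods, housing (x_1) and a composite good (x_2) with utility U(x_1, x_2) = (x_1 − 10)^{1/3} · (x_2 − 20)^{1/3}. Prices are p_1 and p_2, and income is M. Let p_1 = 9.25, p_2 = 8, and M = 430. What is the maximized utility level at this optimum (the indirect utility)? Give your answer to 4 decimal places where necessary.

V = 4.7392

This is Cobb-Douglas in (x_1−10, x_2−20): tangency gives 1/3·p_2·(x_2−20) = 1/3·p_1·(x_1−10).
After buying the subsistence bundle (10, 20), a share 0.5 of the remaining income goes to x_1: x_1* = 10 + 0.5·(M − 10p_1 − 20p_2)/p_1.
Discretionary income = 430 − 10·9.25 − 20·8 = 177.5; x_1* = 10 + 0.5·177.5/9.25 = 19.5946; x_2* = 20 + 0.5·177.5/8 = 31.0938.
Utility at the optimum: U(19.5946, 31.0938) = 4.7392.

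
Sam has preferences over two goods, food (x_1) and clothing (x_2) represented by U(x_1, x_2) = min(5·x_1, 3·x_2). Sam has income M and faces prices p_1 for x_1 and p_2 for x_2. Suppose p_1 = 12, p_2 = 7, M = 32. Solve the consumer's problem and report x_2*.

Leontief preferences: the optimum is at the kink where x_1/3 = x_2/5, i.e. x_2 = (5/3)·x_1.
Budget: p_1·x_1 + p_2·(5/3)·x_1 = M, so (3·p_1 + 5·p_2)·x_1 = 3·M.
Demand: x_1*(p_1,p_2,M) = 3·M/(3·p_1 + 5·p_2), x_2* = 5·M/(3·p_1 + 5·p_2).
Here 3·12 + 5·7 = 71, giving x_2* = 2.2535.

x_2* = 2.2535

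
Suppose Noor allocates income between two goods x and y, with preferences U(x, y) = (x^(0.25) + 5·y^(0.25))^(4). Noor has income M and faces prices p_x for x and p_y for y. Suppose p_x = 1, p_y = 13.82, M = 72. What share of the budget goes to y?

From the CES first-order condition, (1/5)·(y/x)^(0.75) = p_x/p_y.
Solve for the ratio: y/x = [5·p_x/p_y]^(4/3).
With the ratio pinned down, the budget gives x* = M/(p_x + p_y·(y/x)) and y* = (y/x)·x*.
Numerically y/x = 0.2578, so x* = 72/(1 + 13.82·0.2578) = 15.7798 and y* = 0.2578·15.7798 = 4.068.
Expenditure on y: 13.82·4.068 = 56.2202; share = 0.7808.

share on y = 0.7808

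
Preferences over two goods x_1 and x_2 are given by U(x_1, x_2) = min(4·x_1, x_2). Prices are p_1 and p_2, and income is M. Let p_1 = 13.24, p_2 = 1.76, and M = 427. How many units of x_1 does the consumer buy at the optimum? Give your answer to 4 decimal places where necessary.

x_1* = 21.0552

Leontief preferences: the optimum is at the kink where x_1/1 = x_2/4, i.e. x_2 = 4·x_1.
Budget: p_1·x_1 + p_2·4·x_1 = M, so (p_1 + 4·p_2)·x_1 = M.
Demand: x_1*(p_1,p_2,M) = M/(p_1 + 4·p_2), x_2* = 4·M/(p_1 + 4·p_2).
Here 13.24 + 4·1.76 = 20.28, giving x_1* = 21.0552.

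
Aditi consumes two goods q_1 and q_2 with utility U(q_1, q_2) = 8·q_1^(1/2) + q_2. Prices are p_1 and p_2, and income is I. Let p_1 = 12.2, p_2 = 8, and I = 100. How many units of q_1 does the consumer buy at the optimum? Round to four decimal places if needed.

MU_q_1 = 4/√q_1, MU_q_2 = 1. Tangency: 4/√q_1 = p_1/p_2.
Thus q_1* = (4·p_2/p_1)² — independent of I — with the rest of income spent on q_2.
Plugging in: q_1* = (4·8/12.2)² = 6.8799.

q_1* = 6.8799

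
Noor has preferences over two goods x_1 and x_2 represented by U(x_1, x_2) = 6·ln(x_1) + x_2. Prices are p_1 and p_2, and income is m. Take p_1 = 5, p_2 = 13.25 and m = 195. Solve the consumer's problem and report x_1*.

Set MRS = p_1/p_2: (6/x_1)/1 = p_1/p_2.
So x_1*(p_1,p_2) = 6·p_2/p_1, independent of income; and x_2* = (m − 6·p_2)/p_2.
At the given prices: x_1* = 6·13.25/5 = 15.9.

x_1* = 15.9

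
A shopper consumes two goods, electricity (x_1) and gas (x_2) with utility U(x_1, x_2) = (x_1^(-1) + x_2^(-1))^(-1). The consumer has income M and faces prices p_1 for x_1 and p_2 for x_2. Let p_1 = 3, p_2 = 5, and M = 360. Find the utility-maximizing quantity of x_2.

x_2* = 40.5726

MRS = MU_x_1/MU_x_2 = (x_2/x_1)^(2). Set equal to p_1/p_2.
Solve for the ratio: x_2/x_1 = [p_1/p_2]^(0.5).
With the ratio pinned down, the budget gives x_1* = M/(p_1 + p_2·(x_2/x_1)) and x_2* = (x_2/x_1)·x_1*.
Numerically x_2/x_1 = 0.774597, so x_1* = 360/(3 + 5·0.774597) = 52.379 and x_2* = 0.774597·52.379 = 40.5726.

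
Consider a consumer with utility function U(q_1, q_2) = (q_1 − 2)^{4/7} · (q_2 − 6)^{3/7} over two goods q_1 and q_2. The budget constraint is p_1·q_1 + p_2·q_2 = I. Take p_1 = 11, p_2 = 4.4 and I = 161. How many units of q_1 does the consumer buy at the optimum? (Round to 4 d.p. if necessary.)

MRS = (4/3)·(q_2−6)/(q_1−2). Tangency with p_1/p_2 gives q_2−6 = (3/4)·(p_1/p_2)·(q_1−2).
Substituting into the budget: q_1* = 2 + 4/7·(I − 2·p_1 − 6·p_2)/p_1, and q_2* = 6 + 3/7·(…)/p_2.
Discretionary income = 161 − 2·11 − 6·4.4 = 112.6; q_1* = 2 + 4/7·112.6/11 = 7.8494.

q_1* = 7.8494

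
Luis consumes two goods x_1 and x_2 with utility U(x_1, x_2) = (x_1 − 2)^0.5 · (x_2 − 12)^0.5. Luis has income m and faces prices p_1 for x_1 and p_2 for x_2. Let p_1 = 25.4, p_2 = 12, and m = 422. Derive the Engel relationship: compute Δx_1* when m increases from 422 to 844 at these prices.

Discretionary income = 422 − 2·25.4 − 12·12 = 227.2; x_1* = 2 + 0.5·227.2/25.4 = 6.4724.
At m' = 844: x_1* = 14.7795. Change: 14.7795 − 6.4724 = 8.3071.

Δx_1* = 8.3071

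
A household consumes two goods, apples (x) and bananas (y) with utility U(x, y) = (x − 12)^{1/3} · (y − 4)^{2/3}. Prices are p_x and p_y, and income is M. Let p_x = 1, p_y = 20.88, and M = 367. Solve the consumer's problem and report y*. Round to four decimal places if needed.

This is Cobb-Douglas in (x−12, y−4): tangency gives 1/3·p_y·(y−4) = 2/3·p_x·(x−12).
After buying the subsistence bundle (12, 4), a share 1/3 of the remaining income goes to x: x* = 12 + 1/3·(M − 12p_x − 4p_y)/p_x.
Discretionary income = 367 − 12·1 − 4·20.88 = 271.48; y* = 4 + 2/3·271.48/20.88 = 12.6679.

y* = 12.6679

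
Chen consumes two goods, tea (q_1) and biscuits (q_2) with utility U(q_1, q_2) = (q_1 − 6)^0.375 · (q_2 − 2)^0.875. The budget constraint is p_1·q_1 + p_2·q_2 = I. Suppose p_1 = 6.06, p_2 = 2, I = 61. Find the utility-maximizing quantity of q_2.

Let q_1' = q_1−6, q_2' = q_2−2. MRS = (3/7)·q_2'/q_1' = p_1/p_2.
Substituting into the budget: q_1* = 6 + 0.3·(I − 6·p_1 − 2·p_2)/p_1, and q_2* = 2 + 0.7·(…)/p_2.
Discretionary income = 61 − 6·6.06 − 2·2 = 20.64; q_2* = 2 + 0.7·20.64/2 = 9.224.

q_2* = 9.224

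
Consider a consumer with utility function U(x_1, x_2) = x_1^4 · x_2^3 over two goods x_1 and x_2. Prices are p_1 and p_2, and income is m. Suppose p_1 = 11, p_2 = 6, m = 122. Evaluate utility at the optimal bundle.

V = 1067607.8841

Tangency: MRS = (4/3)·x_2/x_1 = p_1/p_2.
Rearranging, p_2·x_2 = (3/4)·p_1·x_1. Substituting into the budget gives p_1·x_1·(1 + (3/4)) = m.
Demand: x_1*(p_1,p_2,m) = 4/7·m/p_1 and x_2* = 3/7·m/p_2.
At p_1=11, p_2=6, m=122: x_1* = 4/7·122/11 = 6.3377, x_2* = 8.7143.
Utility at the optimum: U(6.3377, 8.7143) = 1067607.8841.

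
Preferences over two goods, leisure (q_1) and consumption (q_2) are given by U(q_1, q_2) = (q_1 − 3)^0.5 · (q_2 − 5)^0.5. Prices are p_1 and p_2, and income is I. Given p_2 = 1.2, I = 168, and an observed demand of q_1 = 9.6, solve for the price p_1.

Let q_1' = q_1−3, q_2' = q_2−5. MRS = q_2'/q_1' = p_1/p_2.
Substituting into the budget: q_1* = 3 + 0.5·(I − 3·p_1 − 5·p_2)/p_1, and q_2* = 5 + 0.5·(…)/p_2.
Set q_1* = 9.6 in the demand function and solve for p_1: p_1 = 10.

p_1 = 10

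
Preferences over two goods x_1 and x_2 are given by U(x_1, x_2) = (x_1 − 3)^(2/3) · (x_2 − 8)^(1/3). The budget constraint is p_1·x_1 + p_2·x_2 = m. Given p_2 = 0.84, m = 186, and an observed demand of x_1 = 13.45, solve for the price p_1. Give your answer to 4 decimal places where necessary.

p_1 = 9.6

Let x_1' = x_1−3, x_2' = x_2−8. MRS = 2·x_2'/x_1' = p_1/p_2.
Substituting into the budget: x_1* = 3 + 2/3·(m − 3·p_1 − 8·p_2)/p_1, and x_2* = 8 + 1/3·(…)/p_2.
Set x_1* = 13.45 in the demand function and solve for p_1: p_1 = 9.6.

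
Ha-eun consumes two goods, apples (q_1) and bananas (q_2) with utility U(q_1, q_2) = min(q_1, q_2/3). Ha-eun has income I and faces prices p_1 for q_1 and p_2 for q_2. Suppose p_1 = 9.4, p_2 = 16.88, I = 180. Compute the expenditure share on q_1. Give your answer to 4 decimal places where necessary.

With perfect complements, no substitution: consume in ratio q_1:q_2 = 1:3.
Budget: p_1·q_1 + p_2·3·q_1 = I, so (p_1 + 3·p_2)·q_1 = I.
Demand: q_1*(p_1,p_2,I) = I/(p_1 + 3·p_2), q_2* = 3·I/(p_1 + 3·p_2).
Here 9.4 + 3·16.88 = 60.04, giving q_1* = 2.998 and q_2* = 8.994.
Expenditure on q_1: 9.4·2.998 = 28.1812; share = 0.1566.

share on q_1 = 0.1566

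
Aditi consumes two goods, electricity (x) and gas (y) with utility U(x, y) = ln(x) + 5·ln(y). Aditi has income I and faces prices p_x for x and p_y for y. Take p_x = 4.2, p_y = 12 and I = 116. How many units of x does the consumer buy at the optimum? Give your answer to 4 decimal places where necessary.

x* = 4.6032

Demand: x*(p_x,p_y,I) = 1/6·I/p_x and y* = 5/6·I/p_y.
At p_x=4.2, p_y=12, I=116: x* = 1/6·116/4.2 = 4.6032.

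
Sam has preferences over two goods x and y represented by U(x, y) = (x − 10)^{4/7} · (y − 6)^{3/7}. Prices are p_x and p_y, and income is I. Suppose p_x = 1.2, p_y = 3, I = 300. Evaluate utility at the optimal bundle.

Let x' = x−10, y' = y−6. MRS = (4/3)·y'/x' = p_x/p_y.
After buying the subsistence bundle (10, 6), a share 4/7 of the remaining income goes to x: x* = 10 + 4/7·(I − 10p_x − 6p_y)/p_x.
Discretionary income = 300 − 10·1.2 − 6·3 = 270; x* = 10 + 4/7·270/1.2 = 138.5714; y* = 6 + 3/7·270/3 = 44.5714.
Utility at the optimum: U(138.5714, 44.5714) = 76.7456.

V = 76.7456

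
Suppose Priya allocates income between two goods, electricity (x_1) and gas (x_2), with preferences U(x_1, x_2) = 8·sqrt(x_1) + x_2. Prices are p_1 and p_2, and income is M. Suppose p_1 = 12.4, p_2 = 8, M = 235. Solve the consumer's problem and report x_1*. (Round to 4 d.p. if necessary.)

x_1* = 6.6597

Set MRS = p_1/p_2: 4·x_1^(−1/2) = p_1/p_2.
Thus x_1* = (4·p_2/p_1)² — independent of M — with the rest of income spent on x_2.
Plugging in: x_1* = (4·8/12.4)² = 6.6597.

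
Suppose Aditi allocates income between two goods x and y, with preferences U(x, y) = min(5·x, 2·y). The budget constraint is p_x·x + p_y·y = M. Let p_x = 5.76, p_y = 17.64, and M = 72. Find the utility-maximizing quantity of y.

y* = 3.6101

Leontief preferences: the optimum is at the kink where x/2 = y/5, i.e. y = (5/2)·x.
Budget: p_x·x + p_y·(5/2)·x = M, so (2·p_x + 5·p_y)·x = 2·M.
Demand: x*(p_x,p_y,M) = 2·M/(2·p_x + 5·p_y), y* = 5·M/(2·p_x + 5·p_y).
Here 2·5.76 + 5·17.64 = 99.72, giving y* = 3.6101.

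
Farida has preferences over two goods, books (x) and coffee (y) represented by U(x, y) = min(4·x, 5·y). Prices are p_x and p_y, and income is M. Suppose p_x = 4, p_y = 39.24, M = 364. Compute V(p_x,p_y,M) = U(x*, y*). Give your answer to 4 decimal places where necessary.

Leontief preferences: the optimum is at the kink where x/5 = y/4, i.e. y = (4/5)·x.
Budget: p_x·x + p_y·(4/5)·x = M, so (5·p_x + 4·p_y)·x = 5·M.
Demand: x*(p_x,p_y,M) = 5·M/(5·p_x + 4·p_y), y* = 4·M/(5·p_x + 4·p_y).
Here 5·4 + 4·39.24 = 176.96, giving x* = 10.2848 and y* = 8.2278.
Utility at the optimum: U(10.2848, 8.2278) = 41.1392.

V = 41.1392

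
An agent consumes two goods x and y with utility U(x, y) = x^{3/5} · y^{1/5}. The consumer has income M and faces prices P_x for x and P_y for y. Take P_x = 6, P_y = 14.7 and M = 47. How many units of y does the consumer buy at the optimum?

MU_x/MU_y = (0.6·y)/(0.2·x); tangency sets this equal to P_x/P_y.
So 0.6·P_y·y = 0.2·P_x·x; combined with the budget, a share 0.75 of income goes to x.
Demand: x*(P_x,P_y,M) = 0.75·M/P_x and y* = 0.25·M/P_y.
At P_x=6, P_y=14.7, M=47: y* = 0.25·47/14.7 = 0.7993.

y* = 0.7993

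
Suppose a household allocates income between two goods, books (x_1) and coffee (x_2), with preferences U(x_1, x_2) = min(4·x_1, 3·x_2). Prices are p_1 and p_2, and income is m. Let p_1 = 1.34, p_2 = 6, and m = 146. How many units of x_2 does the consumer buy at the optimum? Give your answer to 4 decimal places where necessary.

Demand: x_1*(p_1,p_2,m) = 3·m/(3·p_1 + 4·p_2), x_2* = 4·m/(3·p_1 + 4·p_2).
Here 3·1.34 + 4·6 = 28.02, giving x_2* = 20.8423.

x_2* = 20.8423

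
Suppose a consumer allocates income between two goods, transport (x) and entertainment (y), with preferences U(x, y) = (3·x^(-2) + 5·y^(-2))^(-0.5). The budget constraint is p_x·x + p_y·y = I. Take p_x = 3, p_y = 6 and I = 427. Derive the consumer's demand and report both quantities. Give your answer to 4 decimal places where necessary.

MU_x ∝ 3·x^(-3), MU_y ∝ 5·y^(-3), so MRS = (3/5)·(y/x)^(3) = p_x/p_y.
Hence y/x = ((5/3)·p_x/p_y)^(1/(3)), i.e. raised to the 1/3 power.
With the ratio pinned down, the budget gives x* = I/(p_x + p_y·(y/x)) and y* = (y/x)·x*.
Numerically y/x = 0.941036, so x* = 427/(3 + 6·0.941036) = 49.3858 and y* = 0.941036·49.3858 = 46.4738.

x* = 49.3858, y* = 46.4738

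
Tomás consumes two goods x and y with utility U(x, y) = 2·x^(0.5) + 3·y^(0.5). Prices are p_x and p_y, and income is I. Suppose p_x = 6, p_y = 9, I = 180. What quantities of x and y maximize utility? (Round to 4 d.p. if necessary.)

x* = 12, y* = 12

MU_x ∝ 2·x^(-0.5), MU_y ∝ 3·y^(-0.5), so MRS = (2/3)·(y/x)^(0.5) = p_x/p_y.
Hence y/x = ((3/2)·p_x/p_y)^(1/(0.5)), i.e. raised to the 2 power.
With the ratio pinned down, the budget gives x* = I/(p_x + p_y·(y/x)) and y* = (y/x)·x*.
Numerically y/x = 1, so x* = 180/(6 + 9·1) = 12 and y* = 1·12 = 12.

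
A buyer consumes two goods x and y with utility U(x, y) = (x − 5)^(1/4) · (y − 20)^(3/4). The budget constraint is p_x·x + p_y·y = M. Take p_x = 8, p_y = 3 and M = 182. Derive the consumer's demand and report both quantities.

Substituting into the budget: x* = 5 + 0.25·(M − 5·p_x − 20·p_y)/p_x, and y* = 20 + 0.75·(…)/p_y.
Discretionary income = 182 − 5·8 − 20·3 = 82; x* = 5 + 0.25·82/8 = 7.5625; y* = 20 + 0.75·82/3 = 40.5.

x* = 7.5625, y* = 40.5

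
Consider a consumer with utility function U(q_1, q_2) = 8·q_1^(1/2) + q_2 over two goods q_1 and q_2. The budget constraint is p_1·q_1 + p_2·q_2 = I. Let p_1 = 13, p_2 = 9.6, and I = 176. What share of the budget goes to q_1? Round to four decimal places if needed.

MU_q_1 = 4/√q_1, MU_q_2 = 1. Tangency: 4/√q_1 = p_1/p_2.
Thus q_1* = (4·p_2/p_1)² — independent of I — with the rest of income spent on q_2.
Plugging in: q_1* = (4·9.6/13)² = 8.7252, q_2* = 6.5179.
Expenditure on q_1: 13·8.7252 = 113.4277; share = 0.6445.

share on q_1 = 0.6445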